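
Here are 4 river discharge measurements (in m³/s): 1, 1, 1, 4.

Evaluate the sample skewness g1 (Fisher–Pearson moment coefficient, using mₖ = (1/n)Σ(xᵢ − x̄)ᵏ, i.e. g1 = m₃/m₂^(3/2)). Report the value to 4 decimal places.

x̄ = (1 + 1 + 1 + 4) / 4 = 1.7500
deviations (xᵢ − x̄): -0.7500, -0.7500, -0.7500, 2.2500
Σ(xᵢ − x̄)² = 6.7500 ⇒ m₂ = 6.7500/4 = 1.68750
Σ(xᵢ − x̄)³ = 10.1250 ⇒ m₃ = 10.1250/4 = 2.53125
m₂^(3/2) = 1.68750^(1.5) = 2.19213
g1 = m₃ / m₂^(3/2) = 2.53125 / 2.19213 ≈ 1.1547

1.1547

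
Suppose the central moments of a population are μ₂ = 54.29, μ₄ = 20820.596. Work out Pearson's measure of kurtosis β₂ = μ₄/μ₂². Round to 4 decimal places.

μ₂² = 54.29² = 2947.40410
μ₄/μ₂² = 20820.596 / 2947.40410 = 7.06405
β₂ ≈ 7.0640

7.0640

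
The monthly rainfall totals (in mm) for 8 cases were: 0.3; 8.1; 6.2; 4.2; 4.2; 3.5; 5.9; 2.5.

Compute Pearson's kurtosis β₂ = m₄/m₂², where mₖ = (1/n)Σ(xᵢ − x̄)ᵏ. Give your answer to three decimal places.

x̄ = 4.3625
Σ(xᵢ − x̄)² = 40.4788 ⇒ m₂ = 5.05984
Σ(xᵢ − x̄)⁴ = 497.0855 ⇒ m₄ = 62.13569
m₂² = 25.60202
β₂ = m₄/m₂² = 62.13569 / 25.60202 ≈ 2.427

2.427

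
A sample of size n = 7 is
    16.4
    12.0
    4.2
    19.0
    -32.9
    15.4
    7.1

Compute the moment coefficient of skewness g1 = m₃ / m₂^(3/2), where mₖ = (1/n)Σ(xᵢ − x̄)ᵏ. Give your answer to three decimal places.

-1.694

x̄ = (16.4 + 12.0 + 4.2 + 19.0 - 32.9 + 15.4 + 7.1) / 7 = 5.8857
deviations (xᵢ − x̄): 10.5143, 6.1143, -1.6857, 13.1143, -38.7857, 9.5143, 1.2143
Σ(xᵢ − x̄)² = 1919.0886 ⇒ m₂ = 1919.0886/7 = 274.15551
Σ(xᵢ − x̄)³ = -53841.9383 ⇒ m₃ = -53841.9383/7 = -7691.70548
m₂^(3/2) = 274.15551^(1.5) = 4539.36880
g1 = m₃ / m₂^(3/2) = -7691.70548 / 4539.36880 ≈ -1.694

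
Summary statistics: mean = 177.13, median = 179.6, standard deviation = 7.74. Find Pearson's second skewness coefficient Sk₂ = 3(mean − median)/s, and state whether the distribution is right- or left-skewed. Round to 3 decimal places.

Sk₂ = 3(177.13 − 179.6) / 7.74 = 3 × -2.4700 / 7.74
    = -7.4100 / 7.74 ≈ -0.957
Sk₂ < 0 ⇒ mean < median ⇒ left-skewed (negative skew).

-0.957, left-skewed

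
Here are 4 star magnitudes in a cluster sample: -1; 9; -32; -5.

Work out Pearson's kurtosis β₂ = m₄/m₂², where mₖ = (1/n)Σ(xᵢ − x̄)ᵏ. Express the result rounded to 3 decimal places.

x̄ = -7.2500
Σ(xᵢ − x̄)² = 920.7500 ⇒ m₂ = 230.18750
Σ(xᵢ − x̄)⁴ = 446513.3281 ⇒ m₄ = 111628.33203
m₂² = 52986.28516
β₂ = m₄/m₂² = 111628.33203 / 52986.28516 ≈ 2.107

2.107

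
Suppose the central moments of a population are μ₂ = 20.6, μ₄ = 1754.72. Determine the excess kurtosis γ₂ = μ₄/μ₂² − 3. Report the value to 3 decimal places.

1.135

μ₂² = 20.6² = 424.36000
μ₄/μ₂² = 1754.72 / 424.36000 = 4.13498
γ₂ = 4.13498 − 3 ≈ 1.135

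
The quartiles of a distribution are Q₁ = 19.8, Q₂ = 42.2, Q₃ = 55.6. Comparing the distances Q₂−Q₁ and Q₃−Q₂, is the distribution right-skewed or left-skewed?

left-skewed

Q₂ − Q₁ = 22.4;  Q₃ − Q₂ = 13.4
Q₂ − Q₁ > Q₃ − Q₂ ⇒ the lower half is more spread out ⇒ left-skewed.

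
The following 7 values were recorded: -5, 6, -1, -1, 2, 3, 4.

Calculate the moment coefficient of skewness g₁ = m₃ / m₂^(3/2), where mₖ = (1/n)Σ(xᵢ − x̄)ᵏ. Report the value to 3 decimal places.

x̄ = (-5 + 6 - 1 - 1 + 2 + 3 + 4) / 7 = 1.1429
deviations (xᵢ − x̄): -6.1429, 4.8571, -2.1429, -2.1429, 0.8571, 1.8571, 2.8571
Σ(xᵢ − x̄)² = 82.8571 ⇒ m₂ = 82.8571/7 = 11.83673
Σ(xᵢ − x̄)³ = -106.5306 ⇒ m₃ = -106.5306/7 = -15.21866
m₂^(3/2) = 11.83673^(1.5) = 40.72376
g₁ = m₃ / m₂^(3/2) = -15.21866 / 40.72376 ≈ -0.374

-0.374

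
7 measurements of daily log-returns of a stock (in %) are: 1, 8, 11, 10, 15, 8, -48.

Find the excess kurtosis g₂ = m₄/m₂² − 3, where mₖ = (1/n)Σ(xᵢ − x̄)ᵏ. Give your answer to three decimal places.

x̄ = 0.7143
Σ(xᵢ − x̄)² = 2875.4286 ⇒ m₂ = 410.77551
Σ(xᵢ − x̄)⁴ = 5697428.5131 ⇒ m₄ = 813918.35902
m₂² = 168736.51978
g₂ = m₄/m₂² − 3 = 4.82361 − 3 ≈ 1.824

1.824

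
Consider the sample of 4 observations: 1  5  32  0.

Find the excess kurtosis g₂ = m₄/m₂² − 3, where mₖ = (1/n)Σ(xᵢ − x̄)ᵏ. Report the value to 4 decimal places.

x̄ = 9.5000
Σ(xᵢ − x̄)² = 689.0000 ⇒ m₂ = 172.25000
Σ(xᵢ − x̄)⁴ = 270064.2500 ⇒ m₄ = 67516.06250
m₂² = 29670.06250
g₂ = m₄/m₂² − 3 = 2.27556 − 3 ≈ -0.7244

-0.7244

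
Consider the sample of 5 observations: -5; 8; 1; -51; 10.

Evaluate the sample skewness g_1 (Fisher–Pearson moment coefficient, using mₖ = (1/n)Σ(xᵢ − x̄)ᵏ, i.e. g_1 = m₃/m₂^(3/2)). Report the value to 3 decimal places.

x̄ = (-5 + 8 + 1 - 51 + 10) / 5 = -7.4000
deviations (xᵢ − x̄): 2.4000, 15.4000, 8.4000, -43.6000, 17.4000
Σ(xᵢ − x̄)² = 2517.2000 ⇒ m₂ = 2517.2000/5 = 503.44000
Σ(xᵢ − x̄)³ = -73355.0400 ⇒ m₃ = -73355.0400/5 = -14671.00800
m₂^(3/2) = 503.44000^(1.5) = 11295.91922
g_1 = m₃ / m₂^(3/2) = -14671.00800 / 11295.91922 ≈ -1.299

-1.299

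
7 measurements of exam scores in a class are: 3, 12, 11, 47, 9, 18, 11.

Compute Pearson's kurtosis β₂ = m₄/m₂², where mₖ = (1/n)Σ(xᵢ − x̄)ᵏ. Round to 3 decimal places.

4.361

x̄ = 15.8571
Σ(xᵢ − x̄)² = 1248.8571 ⇒ m₂ = 178.40816
Σ(xᵢ − x̄)⁴ = 971555.0729 ⇒ m₄ = 138793.58184
m₂² = 31829.47272
β₂ = m₄/m₂² = 138793.58184 / 31829.47272 ≈ 4.361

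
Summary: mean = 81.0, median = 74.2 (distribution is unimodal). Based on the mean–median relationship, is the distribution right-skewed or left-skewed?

right-skewed

mean − median = 81.0 − 74.2 = 6.8
mean > median ⇒ the longer tail is on the right ⇒ right-skewed (positively skewed).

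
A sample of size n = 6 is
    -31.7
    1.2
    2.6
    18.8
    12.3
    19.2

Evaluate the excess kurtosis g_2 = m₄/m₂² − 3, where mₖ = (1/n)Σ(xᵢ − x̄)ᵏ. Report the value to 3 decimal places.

x̄ = 3.7333
Σ(xᵢ − x̄)² = 1802.8333 ⇒ m₂ = 300.47222
Σ(xᵢ − x̄)⁴ = 1690518.0270 ⇒ m₄ = 281753.00451
m₂² = 90283.55633
g_2 = m₄/m₂² − 3 = 3.12076 − 3 ≈ 0.121

0.121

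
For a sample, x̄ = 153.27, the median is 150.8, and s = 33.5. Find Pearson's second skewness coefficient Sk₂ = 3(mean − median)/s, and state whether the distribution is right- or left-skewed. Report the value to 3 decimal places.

Sk₂ = 3(153.27 − 150.8) / 33.5 = 3 × 2.4700 / 33.5
    = 7.4100 / 33.5 ≈ 0.221
Sk₂ > 0 ⇒ mean > median ⇒ right-skewed (positive skew).

0.221, right-skewed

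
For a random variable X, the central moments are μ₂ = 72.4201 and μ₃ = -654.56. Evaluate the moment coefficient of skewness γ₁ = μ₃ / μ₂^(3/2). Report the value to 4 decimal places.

σ = √μ₂ = √72.4201 = 8.51000
σ³ = μ₂^(3/2) = 616.29505
γ₁ = μ₃/σ³ = -654.56 / 616.29505 ≈ -1.0621

-1.0621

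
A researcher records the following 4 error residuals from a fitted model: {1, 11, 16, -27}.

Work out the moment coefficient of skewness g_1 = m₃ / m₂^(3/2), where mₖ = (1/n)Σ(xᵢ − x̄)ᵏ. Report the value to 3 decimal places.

-0.819

x̄ = (1 + 11 + 16 - 27) / 4 = 0.2500
deviations (xᵢ − x̄): 0.7500, 10.7500, 15.7500, -27.2500
Σ(xᵢ − x̄)² = 1106.7500 ⇒ m₂ = 1106.7500/4 = 276.68750
Σ(xᵢ − x̄)³ = -15085.1250 ⇒ m₃ = -15085.1250/4 = -3771.28125
m₂^(3/2) = 276.68750^(1.5) = 4602.39945
g_1 = m₃ / m₂^(3/2) = -3771.28125 / 4602.39945 ≈ -0.819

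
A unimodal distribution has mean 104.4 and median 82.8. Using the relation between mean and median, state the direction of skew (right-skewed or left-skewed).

mean − median = 104.4 − 82.8 = 21.6
mean > median ⇒ the longer tail is on the right ⇒ right-skewed (positively skewed).

right-skewed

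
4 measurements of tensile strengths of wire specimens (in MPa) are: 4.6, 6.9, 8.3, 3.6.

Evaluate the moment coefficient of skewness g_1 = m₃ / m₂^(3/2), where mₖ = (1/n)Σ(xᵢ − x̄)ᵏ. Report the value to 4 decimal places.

x̄ = (4.6 + 6.9 + 8.3 + 3.6) / 4 = 5.8500
deviations (xᵢ − x̄): -1.2500, 1.0500, 2.4500, -2.2500
Σ(xᵢ − x̄)² = 13.7300 ⇒ m₂ = 13.7300/4 = 3.43250
Σ(xᵢ − x̄)³ = 2.5200 ⇒ m₃ = 2.5200/4 = 0.63000
m₂^(3/2) = 3.43250^(1.5) = 6.35940
g_1 = m₃ / m₂^(3/2) = 0.63000 / 6.35940 ≈ 0.0991

0.0991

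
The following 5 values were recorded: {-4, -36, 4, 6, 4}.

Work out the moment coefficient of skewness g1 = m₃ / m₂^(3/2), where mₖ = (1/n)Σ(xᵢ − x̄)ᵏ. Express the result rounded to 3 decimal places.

-1.337

x̄ = (-4 - 36 + 4 + 6 + 4) / 5 = -5.2000
deviations (xᵢ − x̄): 1.2000, -30.8000, 9.2000, 11.2000, 9.2000
Σ(xᵢ − x̄)² = 1244.8000 ⇒ m₂ = 1244.8000/5 = 248.96000
Σ(xᵢ − x̄)³ = -26254.0800 ⇒ m₃ = -26254.0800/5 = -5250.81600
m₂^(3/2) = 248.96000^(1.5) = 3928.20698
g1 = m₃ / m₂^(3/2) = -5250.81600 / 3928.20698 ≈ -1.337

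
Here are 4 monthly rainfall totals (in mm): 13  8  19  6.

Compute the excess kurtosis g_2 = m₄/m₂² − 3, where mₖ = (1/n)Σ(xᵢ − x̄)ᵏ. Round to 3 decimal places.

x̄ = 11.5000
Σ(xᵢ − x̄)² = 101.0000 ⇒ m₂ = 25.25000
Σ(xᵢ − x̄)⁴ = 4234.2500 ⇒ m₄ = 1058.56250
m₂² = 637.56250
g_2 = m₄/m₂² − 3 = 1.66033 − 3 ≈ -1.340

-1.340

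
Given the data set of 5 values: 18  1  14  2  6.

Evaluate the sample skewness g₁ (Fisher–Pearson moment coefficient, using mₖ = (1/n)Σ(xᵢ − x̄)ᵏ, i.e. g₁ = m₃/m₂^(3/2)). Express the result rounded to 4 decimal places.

x̄ = (18 + 1 + 14 + 2 + 6) / 5 = 8.2000
deviations (xᵢ − x̄): 9.8000, -7.2000, 5.8000, -6.2000, -2.2000
Σ(xᵢ − x̄)² = 224.8000 ⇒ m₂ = 224.8000/5 = 44.96000
Σ(xᵢ − x̄)³ = 514.0800 ⇒ m₃ = 514.0800/5 = 102.81600
m₂^(3/2) = 44.96000^(1.5) = 301.46677
g₁ = m₃ / m₂^(3/2) = 102.81600 / 301.46677 ≈ 0.3411

0.3411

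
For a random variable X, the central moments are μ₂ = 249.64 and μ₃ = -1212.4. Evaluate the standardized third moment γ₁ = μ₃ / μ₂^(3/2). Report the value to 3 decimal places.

σ = √μ₂ = √249.64 = 15.80000
σ³ = μ₂^(3/2) = 3944.31200
γ₁ = μ₃/σ³ = -1212.4 / 3944.31200 ≈ -0.307

-0.307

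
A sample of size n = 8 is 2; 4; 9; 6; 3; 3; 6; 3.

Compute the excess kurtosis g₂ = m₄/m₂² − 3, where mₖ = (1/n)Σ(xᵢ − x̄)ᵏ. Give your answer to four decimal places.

x̄ = 4.5000
Σ(xᵢ − x̄)² = 38.0000 ⇒ m₂ = 4.75000
Σ(xᵢ − x̄)⁴ = 474.5000 ⇒ m₄ = 59.31250
m₂² = 22.56250
g₂ = m₄/m₂² − 3 = 2.62881 − 3 ≈ -0.3712

-0.3712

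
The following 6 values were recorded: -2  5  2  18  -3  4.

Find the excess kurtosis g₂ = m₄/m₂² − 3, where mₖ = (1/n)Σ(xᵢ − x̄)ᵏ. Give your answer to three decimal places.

0.090

x̄ = 4.0000
Σ(xᵢ − x̄)² = 286.0000 ⇒ m₂ = 47.66667
Σ(xᵢ − x̄)⁴ = 42130.0000 ⇒ m₄ = 7021.66667
m₂² = 2272.11111
g₂ = m₄/m₂² − 3 = 3.09037 − 3 ≈ 0.090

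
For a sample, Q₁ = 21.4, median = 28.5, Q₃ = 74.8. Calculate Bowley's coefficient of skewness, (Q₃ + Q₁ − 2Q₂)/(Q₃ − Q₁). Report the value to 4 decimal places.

0.7341

numerator: Q₃ + Q₁ − 2Q₂ = 74.8 + 21.4 − 2×28.5 = 39.2000
denominator: Q₃ − Q₁ = 74.8 − 21.4 = 53.4000
Bowley skewness = 39.2000 / 53.4000 ≈ 0.7341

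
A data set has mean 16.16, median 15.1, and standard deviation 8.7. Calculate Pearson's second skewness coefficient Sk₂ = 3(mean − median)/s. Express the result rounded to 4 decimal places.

Sk₂ = 3(16.16 − 15.1) / 8.7 = 3 × 1.0600 / 8.7
    = 3.1800 / 8.7 ≈ 0.3655

0.3655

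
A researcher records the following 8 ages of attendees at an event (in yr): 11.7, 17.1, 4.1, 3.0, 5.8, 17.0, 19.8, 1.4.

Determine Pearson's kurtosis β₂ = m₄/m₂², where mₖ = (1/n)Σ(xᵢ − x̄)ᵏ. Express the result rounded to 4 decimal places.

x̄ = 9.9875
Σ(xᵢ − x̄)² = 373.7488 ⇒ m₂ = 46.71859
Σ(xᵢ − x̄)⁴ = 23587.9641 ⇒ m₄ = 2948.49552
m₂² = 2182.62700
β₂ = m₄/m₂² = 2948.49552 / 2182.62700 ≈ 1.3509

1.3509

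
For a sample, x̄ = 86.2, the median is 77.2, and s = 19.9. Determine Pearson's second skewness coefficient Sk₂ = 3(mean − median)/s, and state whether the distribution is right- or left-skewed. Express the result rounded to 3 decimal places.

1.357, right-skewed

Sk₂ = 3(86.2 − 77.2) / 19.9 = 3 × 9.0000 / 19.9
    = 27.0000 / 19.9 ≈ 1.357
Sk₂ > 0 ⇒ mean > median ⇒ right-skewed (positive skew).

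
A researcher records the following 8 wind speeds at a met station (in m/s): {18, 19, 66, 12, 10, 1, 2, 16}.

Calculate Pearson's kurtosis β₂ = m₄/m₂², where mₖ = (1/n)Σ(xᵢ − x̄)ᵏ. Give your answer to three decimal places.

5.008

x̄ = 18.0000
Σ(xᵢ − x̄)² = 2954.0000 ⇒ m₂ = 369.25000
Σ(xᵢ − x̄)⁴ = 5462882.0000 ⇒ m₄ = 682860.25000
m₂² = 136345.56250
β₂ = m₄/m₂² = 682860.25000 / 136345.56250 ≈ 5.008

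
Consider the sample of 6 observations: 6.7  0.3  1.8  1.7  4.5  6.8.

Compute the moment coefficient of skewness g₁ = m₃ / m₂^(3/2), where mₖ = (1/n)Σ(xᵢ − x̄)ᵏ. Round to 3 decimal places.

0.111

x̄ = (6.7 + 0.3 + 1.8 + 1.7 + 4.5 + 6.8) / 6 = 3.6333
deviations (xᵢ − x̄): 3.0667, -3.3333, -1.8333, -1.9333, 0.8667, 3.1667
Σ(xᵢ − x̄)² = 38.3933 ⇒ m₂ = 38.3933/6 = 6.39889
Σ(xᵢ − x̄)³ = 10.8204 ⇒ m₃ = 10.8204/6 = 1.80341
m₂^(3/2) = 6.39889^(1.5) = 16.18665
g₁ = m₃ / m₂^(3/2) = 1.80341 / 16.18665 ≈ 0.111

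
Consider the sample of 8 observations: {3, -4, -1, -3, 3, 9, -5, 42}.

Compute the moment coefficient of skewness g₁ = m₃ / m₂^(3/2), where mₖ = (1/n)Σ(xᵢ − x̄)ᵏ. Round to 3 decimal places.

x̄ = (3 - 4 - 1 - 3 + 3 + 9 - 5 + 42) / 8 = 5.5000
deviations (xᵢ − x̄): -2.5000, -9.5000, -6.5000, -8.5000, -2.5000, 3.5000, -10.5000, 36.5000
Σ(xᵢ − x̄)² = 1672.0000 ⇒ m₂ = 1672.0000/8 = 209.00000
Σ(xᵢ − x̄)³ = 45735.0000 ⇒ m₃ = 45735.0000/8 = 5716.87500
m₂^(3/2) = 209.00000^(1.5) = 3021.47795
g₁ = m₃ / m₂^(3/2) = 5716.87500 / 3021.47795 ≈ 1.892

1.892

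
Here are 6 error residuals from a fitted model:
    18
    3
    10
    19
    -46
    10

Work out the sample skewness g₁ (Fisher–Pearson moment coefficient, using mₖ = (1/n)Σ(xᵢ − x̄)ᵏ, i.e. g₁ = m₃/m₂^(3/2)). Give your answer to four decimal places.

x̄ = (18 + 3 + 10 + 19 - 46 + 10) / 6 = 2.3333
deviations (xᵢ − x̄): 15.6667, 0.6667, 7.6667, 16.6667, -48.3333, 7.6667
Σ(xᵢ − x̄)² = 2977.3333 ⇒ m₂ = 2977.3333/6 = 496.22222
Σ(xᵢ − x̄)³ = -103535.5556 ⇒ m₃ = -103535.5556/6 = -17255.92593
m₂^(3/2) = 496.22222^(1.5) = 11053.86901
g₁ = m₃ / m₂^(3/2) = -17255.92593 / 11053.86901 ≈ -1.5611

-1.5611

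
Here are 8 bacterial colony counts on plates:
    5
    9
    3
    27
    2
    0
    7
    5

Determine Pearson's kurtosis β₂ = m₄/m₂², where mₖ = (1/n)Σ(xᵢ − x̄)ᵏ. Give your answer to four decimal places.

4.9640

x̄ = 7.2500
Σ(xᵢ − x̄)² = 501.5000 ⇒ m₂ = 62.68750
Σ(xᵢ − x̄)⁴ = 156058.1563 ⇒ m₄ = 19507.26953
m₂² = 3929.72266
β₂ = m₄/m₂² = 19507.26953 / 3929.72266 ≈ 4.9640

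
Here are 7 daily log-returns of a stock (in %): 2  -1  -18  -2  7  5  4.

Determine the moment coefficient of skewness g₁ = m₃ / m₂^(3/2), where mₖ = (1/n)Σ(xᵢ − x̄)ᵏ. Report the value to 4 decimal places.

-1.4537

x̄ = (2 - 1 - 18 - 2 + 7 + 5 + 4) / 7 = -0.4286
deviations (xᵢ − x̄): 2.4286, -0.5714, -17.5714, -1.5714, 7.4286, 5.4286, 4.4286
Σ(xᵢ − x̄)² = 421.7143 ⇒ m₂ = 421.7143/7 = 60.24490
Σ(xᵢ − x̄)³ = -4758.2449 ⇒ m₃ = -4758.2449/7 = -679.74927
m₂^(3/2) = 60.24490^(1.5) = 467.60636
g₁ = m₃ / m₂^(3/2) = -679.74927 / 467.60636 ≈ -1.4537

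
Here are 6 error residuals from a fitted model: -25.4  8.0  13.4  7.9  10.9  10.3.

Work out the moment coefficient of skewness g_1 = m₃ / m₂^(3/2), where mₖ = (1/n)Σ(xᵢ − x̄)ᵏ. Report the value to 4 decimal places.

-1.7100

x̄ = (-25.4 + 8.0 + 13.4 + 7.9 + 10.9 + 10.3) / 6 = 4.1833
deviations (xᵢ − x̄): -29.5833, 3.8167, 9.2167, 3.7167, 6.7167, 6.1167
Σ(xᵢ − x̄)² = 1071.0283 ⇒ m₂ = 1071.0283/6 = 178.50472
Σ(xᵢ − x̄)³ = -24468.8276 ⇒ m₃ = -24468.8276/6 = -4078.13793
m₂^(3/2) = 178.50472^(1.5) = 2384.92411
g_1 = m₃ / m₂^(3/2) = -4078.13793 / 2384.92411 ≈ -1.7100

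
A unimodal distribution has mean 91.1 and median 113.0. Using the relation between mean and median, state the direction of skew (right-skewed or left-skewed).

mean − median = 91.1 − 113.0 = -21.9
mean < median ⇒ the longer tail is on the left ⇒ left-skewed (negatively skewed).

left-skewed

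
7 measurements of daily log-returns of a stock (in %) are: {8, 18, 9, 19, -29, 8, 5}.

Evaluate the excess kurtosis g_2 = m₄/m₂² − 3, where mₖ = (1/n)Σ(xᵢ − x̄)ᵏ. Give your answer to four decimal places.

x̄ = 5.4286
Σ(xᵢ − x̄)² = 1553.7143 ⇒ m₂ = 221.95918
Σ(xᵢ − x̄)⁴ = 1464149.6793 ⇒ m₄ = 209164.23990
m₂² = 49265.87922
g_2 = m₄/m₂² − 3 = 4.24562 − 3 ≈ 1.2456

1.2456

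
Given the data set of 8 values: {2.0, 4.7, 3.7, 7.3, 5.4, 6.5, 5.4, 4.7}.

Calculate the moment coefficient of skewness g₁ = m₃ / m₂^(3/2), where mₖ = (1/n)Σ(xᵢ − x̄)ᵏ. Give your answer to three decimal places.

x̄ = (2.0 + 4.7 + 3.7 + 7.3 + 5.4 + 6.5 + 5.4 + 4.7) / 8 = 4.9625
deviations (xᵢ − x̄): -2.9625, -0.2625, -1.2625, 2.3375, 0.4375, 1.5375, 0.4375, -0.2625
Σ(xᵢ − x̄)² = 18.7188 ⇒ m₂ = 18.7188/8 = 2.33984
Σ(xᵢ − x̄)³ = -11.4747 ⇒ m₃ = -11.4747/8 = -1.43434
m₂^(3/2) = 2.33984^(1.5) = 3.57915
g₁ = m₃ / m₂^(3/2) = -1.43434 / 3.57915 ≈ -0.401

-0.401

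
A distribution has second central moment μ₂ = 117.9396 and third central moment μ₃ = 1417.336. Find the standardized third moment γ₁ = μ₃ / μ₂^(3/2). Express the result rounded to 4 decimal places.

σ = √μ₂ = √117.9396 = 10.86000
σ³ = μ₂^(3/2) = 1280.82406
γ₁ = μ₃/σ³ = 1417.336 / 1280.82406 ≈ 1.1066

1.1066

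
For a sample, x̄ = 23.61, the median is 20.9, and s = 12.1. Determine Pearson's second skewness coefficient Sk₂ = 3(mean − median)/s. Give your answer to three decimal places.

0.672

Sk₂ = 3(23.61 − 20.9) / 12.1 = 3 × 2.7100 / 12.1
    = 8.1300 / 12.1 ≈ 0.672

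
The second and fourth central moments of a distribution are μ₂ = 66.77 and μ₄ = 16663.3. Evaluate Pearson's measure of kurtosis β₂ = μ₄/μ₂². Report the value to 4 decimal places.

μ₂² = 66.77² = 4458.23290
μ₄/μ₂² = 16663.3 / 4458.23290 = 3.73765
β₂ ≈ 3.7376

3.7376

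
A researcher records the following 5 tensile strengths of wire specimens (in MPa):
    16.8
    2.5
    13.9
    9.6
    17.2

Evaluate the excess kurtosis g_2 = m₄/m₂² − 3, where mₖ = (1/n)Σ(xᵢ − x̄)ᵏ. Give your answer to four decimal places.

-0.8908

x̄ = 12.0000
Σ(xᵢ − x̄)² = 149.7000 ⇒ m₂ = 29.94000
Σ(xᵢ − x̄)⁴ = 9453.2754 ⇒ m₄ = 1890.65508
m₂² = 896.40360
g_2 = m₄/m₂² − 3 = 2.10916 − 3 ≈ -0.8908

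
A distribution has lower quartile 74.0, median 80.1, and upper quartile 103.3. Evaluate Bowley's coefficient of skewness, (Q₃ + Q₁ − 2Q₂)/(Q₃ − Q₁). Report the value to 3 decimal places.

numerator: Q₃ + Q₁ − 2Q₂ = 103.3 + 74.0 − 2×80.1 = 17.1000
denominator: Q₃ − Q₁ = 103.3 − 74.0 = 29.3000
Bowley skewness = 17.1000 / 29.3000 ≈ 0.584

0.584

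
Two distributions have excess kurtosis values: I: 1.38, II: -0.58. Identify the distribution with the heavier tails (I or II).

I

Higher excess kurtosis ⇒ heavier tails relative to the normal distribution.
1.38 vs -0.58: the larger is 1.38, so I has heavier tails. (I is leptokurtic — heavier-than-normal tails; the other is platykurtic.)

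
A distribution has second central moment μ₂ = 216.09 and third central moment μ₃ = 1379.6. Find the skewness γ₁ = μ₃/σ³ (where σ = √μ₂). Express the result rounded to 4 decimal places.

σ = √μ₂ = √216.09 = 14.70000
σ³ = μ₂^(3/2) = 3176.52300
γ₁ = μ₃/σ³ = 1379.6 / 3176.52300 ≈ 0.4343

0.4343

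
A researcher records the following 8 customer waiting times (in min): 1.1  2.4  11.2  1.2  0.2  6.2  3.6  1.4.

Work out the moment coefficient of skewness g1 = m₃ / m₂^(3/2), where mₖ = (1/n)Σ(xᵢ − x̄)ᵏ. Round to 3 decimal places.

1.328

x̄ = (1.1 + 2.4 + 11.2 + 1.2 + 0.2 + 6.2 + 3.6 + 1.4) / 8 = 3.4125
deviations (xᵢ − x̄): -2.3125, -1.0125, 7.7875, -2.2125, -3.2125, 2.7875, 0.1875, -2.0125
Σ(xᵢ − x̄)² = 94.0887 ⇒ m₂ = 94.0887/8 = 11.76109
Σ(xᵢ − x̄)³ = 428.4007 ⇒ m₃ = 428.4007/8 = 53.55008
m₂^(3/2) = 11.76109^(1.5) = 40.33403
g1 = m₃ / m₂^(3/2) = 53.55008 / 40.33403 ≈ 1.328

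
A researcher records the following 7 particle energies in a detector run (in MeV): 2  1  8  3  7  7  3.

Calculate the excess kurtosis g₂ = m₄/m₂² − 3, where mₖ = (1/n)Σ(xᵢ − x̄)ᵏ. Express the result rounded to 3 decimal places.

-1.673

x̄ = 4.4286
Σ(xᵢ − x̄)² = 47.7143 ⇒ m₂ = 6.81633
Σ(xᵢ − x̄)⁴ = 431.4344 ⇒ m₄ = 61.63349
m₂² = 46.46231
g₂ = m₄/m₂² − 3 = 1.32653 − 3 ≈ -1.673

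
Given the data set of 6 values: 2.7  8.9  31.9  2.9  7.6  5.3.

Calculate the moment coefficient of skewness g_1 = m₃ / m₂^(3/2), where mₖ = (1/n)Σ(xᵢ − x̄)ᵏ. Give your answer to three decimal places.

x̄ = (2.7 + 8.9 + 31.9 + 2.9 + 7.6 + 5.3) / 6 = 9.8833
deviations (xᵢ − x̄): -7.1833, -0.9833, 22.0167, -6.9833, -2.2833, -4.5833
Σ(xᵢ − x̄)² = 612.2883 ⇒ m₂ = 612.2883/6 = 102.04806
Σ(xᵢ − x̄)³ = 9851.8634 ⇒ m₃ = 9851.8634/6 = 1641.97724
m₂^(3/2) = 102.04806^(1.5) = 1030.87760
g_1 = m₃ / m₂^(3/2) = 1641.97724 / 1030.87760 ≈ 1.593

1.593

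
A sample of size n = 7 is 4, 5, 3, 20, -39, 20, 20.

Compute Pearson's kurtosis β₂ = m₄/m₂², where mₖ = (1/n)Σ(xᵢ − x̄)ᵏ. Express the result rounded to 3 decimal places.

x̄ = 4.7143
Σ(xᵢ − x̄)² = 2615.4286 ⇒ m₂ = 373.63265
Σ(xᵢ − x̄)⁴ = 3815477.1662 ⇒ m₄ = 545068.16660
m₂² = 139601.35943
β₂ = m₄/m₂² = 545068.16660 / 139601.35943 ≈ 3.904

3.904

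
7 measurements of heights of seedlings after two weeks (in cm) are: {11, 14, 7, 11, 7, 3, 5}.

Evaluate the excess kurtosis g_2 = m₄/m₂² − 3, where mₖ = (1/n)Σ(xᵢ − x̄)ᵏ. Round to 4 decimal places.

-1.1817

x̄ = 8.2857
Σ(xᵢ − x̄)² = 89.4286 ⇒ m₂ = 12.77551
Σ(xᵢ − x̄)⁴ = 2077.3703 ⇒ m₄ = 296.76718
m₂² = 163.21366
g_2 = m₄/m₂² − 3 = 1.81827 − 3 ≈ -1.1817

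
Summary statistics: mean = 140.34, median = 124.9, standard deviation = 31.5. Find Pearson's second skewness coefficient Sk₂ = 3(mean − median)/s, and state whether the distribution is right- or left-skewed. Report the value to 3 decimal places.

1.470, right-skewed

Sk₂ = 3(140.34 − 124.9) / 31.5 = 3 × 15.4400 / 31.5
    = 46.3200 / 31.5 ≈ 1.470
Sk₂ > 0 ⇒ mean > median ⇒ right-skewed (positive skew).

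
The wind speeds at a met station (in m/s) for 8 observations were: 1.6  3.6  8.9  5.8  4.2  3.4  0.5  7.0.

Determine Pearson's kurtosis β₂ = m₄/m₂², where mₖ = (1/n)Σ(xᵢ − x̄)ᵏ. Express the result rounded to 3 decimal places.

x̄ = 4.3750
Σ(xᵢ − x̄)² = 53.6950 ⇒ m₂ = 6.71188
Σ(xᵢ − x̄)⁴ = 756.8894 ⇒ m₄ = 94.61117
m₂² = 45.04927
β₂ = m₄/m₂² = 94.61117 / 45.04927 ≈ 2.100

2.100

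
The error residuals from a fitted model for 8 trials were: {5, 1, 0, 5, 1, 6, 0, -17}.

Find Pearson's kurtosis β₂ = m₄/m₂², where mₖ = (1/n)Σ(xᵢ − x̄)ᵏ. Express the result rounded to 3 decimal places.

4.975

x̄ = 0.1250
Σ(xᵢ − x̄)² = 376.8750 ⇒ m₂ = 47.10938
Σ(xᵢ − x̄)⁴ = 88326.8379 ⇒ m₄ = 11040.85474
m₂² = 2219.29321
β₂ = m₄/m₂² = 11040.85474 / 2219.29321 ≈ 4.975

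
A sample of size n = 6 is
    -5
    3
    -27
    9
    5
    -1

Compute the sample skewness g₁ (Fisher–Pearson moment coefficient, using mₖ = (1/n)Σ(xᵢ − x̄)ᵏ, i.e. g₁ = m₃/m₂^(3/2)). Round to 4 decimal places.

x̄ = (-5 + 3 - 27 + 9 + 5 - 1) / 6 = -2.6667
deviations (xᵢ − x̄): -2.3333, 5.6667, -24.3333, 11.6667, 7.6667, 1.6667
Σ(xᵢ − x̄)² = 827.3333 ⇒ m₂ = 827.3333/6 = 137.88889
Σ(xᵢ − x̄)³ = -12195.5556 ⇒ m₃ = -12195.5556/6 = -2032.59259
m₂^(3/2) = 137.88889^(1.5) = 1619.17544
g₁ = m₃ / m₂^(3/2) = -2032.59259 / 1619.17544 ≈ -1.2553

-1.2553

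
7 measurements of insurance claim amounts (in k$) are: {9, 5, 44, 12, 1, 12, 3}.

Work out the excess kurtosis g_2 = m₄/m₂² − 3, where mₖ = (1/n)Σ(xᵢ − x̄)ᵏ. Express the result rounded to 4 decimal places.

x̄ = 12.2857
Σ(xᵢ − x̄)² = 1283.4286 ⇒ m₂ = 183.34694
Σ(xᵢ − x̄)⁴ = 1038216.7580 ⇒ m₄ = 148316.67972
m₂² = 33616.09996
g_2 = m₄/m₂² − 3 = 4.41207 − 3 ≈ 1.4121

1.4121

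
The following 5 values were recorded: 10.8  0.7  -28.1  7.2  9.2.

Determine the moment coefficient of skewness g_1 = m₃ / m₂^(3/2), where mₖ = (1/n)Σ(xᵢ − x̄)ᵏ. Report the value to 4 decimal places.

-1.3041

x̄ = (10.8 + 0.7 - 28.1 + 7.2 + 9.2) / 5 = -0.0400
deviations (xᵢ − x̄): 10.8400, 0.7400, -28.0600, 7.2400, 9.2400
Σ(xᵢ − x̄)² = 1043.2120 ⇒ m₂ = 1043.2120/5 = 208.64240
Σ(xᵢ − x̄)³ = -19650.8642 ⇒ m₃ = -19650.8642/5 = -3930.17285
m₂^(3/2) = 208.64240^(1.5) = 3013.72662
g_1 = m₃ / m₂^(3/2) = -3930.17285 / 3013.72662 ≈ -1.3041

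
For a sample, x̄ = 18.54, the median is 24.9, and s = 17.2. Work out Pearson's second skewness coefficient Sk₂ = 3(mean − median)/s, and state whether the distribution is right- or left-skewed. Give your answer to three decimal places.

-1.109, left-skewed

Sk₂ = 3(18.54 − 24.9) / 17.2 = 3 × -6.3600 / 17.2
    = -19.0800 / 17.2 ≈ -1.109
Sk₂ < 0 ⇒ mean < median ⇒ left-skewed (negative skew).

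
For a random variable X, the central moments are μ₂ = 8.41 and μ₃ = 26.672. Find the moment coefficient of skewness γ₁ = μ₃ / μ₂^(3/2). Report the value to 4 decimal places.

1.0936

σ = √μ₂ = √8.41 = 2.90000
σ³ = μ₂^(3/2) = 24.38900
γ₁ = μ₃/σ³ = 26.672 / 24.38900 ≈ 1.0936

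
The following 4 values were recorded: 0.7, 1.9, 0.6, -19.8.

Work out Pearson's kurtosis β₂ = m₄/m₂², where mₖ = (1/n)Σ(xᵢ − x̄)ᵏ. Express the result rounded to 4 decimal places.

x̄ = -4.1500
Σ(xᵢ − x̄)² = 327.6100 ⇒ m₂ = 81.90250
Σ(xᵢ − x̄)⁴ = 62389.1484 ⇒ m₄ = 15597.28711
m₂² = 6708.01951
β₂ = m₄/m₂² = 15597.28711 / 6708.01951 ≈ 2.3252

2.3252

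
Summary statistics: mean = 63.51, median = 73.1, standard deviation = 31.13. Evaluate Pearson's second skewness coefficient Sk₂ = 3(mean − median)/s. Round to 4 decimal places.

Sk₂ = 3(63.51 − 73.1) / 31.13 = 3 × -9.5900 / 31.13
    = -28.7700 / 31.13 ≈ -0.9242

-0.9242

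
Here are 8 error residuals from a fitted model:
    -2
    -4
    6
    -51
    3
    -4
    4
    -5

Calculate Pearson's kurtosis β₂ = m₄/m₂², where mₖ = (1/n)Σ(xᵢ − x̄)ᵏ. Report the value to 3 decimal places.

5.581

x̄ = -6.6250
Σ(xᵢ − x̄)² = 2371.8750 ⇒ m₂ = 296.48438
Σ(xᵢ − x̄)⁴ = 3924806.2441 ⇒ m₄ = 490600.78052
m₂² = 87902.98462
β₂ = m₄/m₂² = 490600.78052 / 87902.98462 ≈ 5.581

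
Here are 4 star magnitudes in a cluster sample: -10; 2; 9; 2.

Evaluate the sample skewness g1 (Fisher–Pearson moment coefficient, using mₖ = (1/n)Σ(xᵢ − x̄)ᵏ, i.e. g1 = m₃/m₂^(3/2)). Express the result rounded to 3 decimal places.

x̄ = (-10 + 2 + 9 + 2) / 4 = 0.7500
deviations (xᵢ − x̄): -10.7500, 1.2500, 8.2500, 1.2500
Σ(xᵢ − x̄)² = 186.7500 ⇒ m₂ = 186.7500/4 = 46.68750
Σ(xᵢ − x̄)³ = -676.8750 ⇒ m₃ = -676.8750/4 = -169.21875
m₂^(3/2) = 46.68750^(1.5) = 319.00753
g1 = m₃ / m₂^(3/2) = -169.21875 / 319.00753 ≈ -0.530

-0.530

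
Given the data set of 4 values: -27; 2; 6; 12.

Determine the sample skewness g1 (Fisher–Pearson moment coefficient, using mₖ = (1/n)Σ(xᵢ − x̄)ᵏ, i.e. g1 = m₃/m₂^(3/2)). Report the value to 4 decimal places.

x̄ = (-27 + 2 + 6 + 12) / 4 = -1.7500
deviations (xᵢ − x̄): -25.2500, 3.7500, 7.7500, 13.7500
Σ(xᵢ − x̄)² = 900.7500 ⇒ m₂ = 900.7500/4 = 225.18750
Σ(xᵢ − x̄)³ = -12980.6250 ⇒ m₃ = -12980.6250/4 = -3245.15625
m₂^(3/2) = 225.18750^(1.5) = 3379.21963
g1 = m₃ / m₂^(3/2) = -3245.15625 / 3379.21963 ≈ -0.9603

-0.9603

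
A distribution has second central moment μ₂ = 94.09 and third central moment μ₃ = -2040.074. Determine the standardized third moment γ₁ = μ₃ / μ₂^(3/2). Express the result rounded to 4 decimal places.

-2.2353

σ = √μ₂ = √94.09 = 9.70000
σ³ = μ₂^(3/2) = 912.67300
γ₁ = μ₃/σ³ = -2040.074 / 912.67300 ≈ -2.2353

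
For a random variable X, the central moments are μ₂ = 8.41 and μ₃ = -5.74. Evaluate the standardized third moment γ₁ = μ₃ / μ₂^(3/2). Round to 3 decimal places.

-0.235

σ = √μ₂ = √8.41 = 2.90000
σ³ = μ₂^(3/2) = 24.38900
γ₁ = μ₃/σ³ = -5.74 / 24.38900 ≈ -0.235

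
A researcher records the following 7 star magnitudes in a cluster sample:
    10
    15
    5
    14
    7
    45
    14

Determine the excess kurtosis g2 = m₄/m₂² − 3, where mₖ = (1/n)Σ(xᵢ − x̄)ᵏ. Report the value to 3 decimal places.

1.473

x̄ = 15.7143
Σ(xᵢ − x̄)² = 1087.4286 ⇒ m₂ = 155.34694
Σ(xᵢ − x̄)⁴ = 755597.3294 ⇒ m₄ = 107942.47564
m₂² = 24132.67139
g2 = m₄/m₂² − 3 = 4.47288 − 3 ≈ 1.473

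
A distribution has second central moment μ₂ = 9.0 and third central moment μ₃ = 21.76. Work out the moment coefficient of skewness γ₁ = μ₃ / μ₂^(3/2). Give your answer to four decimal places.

0.8059

σ = √μ₂ = √9.0 = 3.00000
σ³ = μ₂^(3/2) = 27.00000
γ₁ = μ₃/σ³ = 21.76 / 27.00000 ≈ 0.8059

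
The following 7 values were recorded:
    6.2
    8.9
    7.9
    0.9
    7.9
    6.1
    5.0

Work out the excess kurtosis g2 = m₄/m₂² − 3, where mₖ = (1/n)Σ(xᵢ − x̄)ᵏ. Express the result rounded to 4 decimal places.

x̄ = 6.1286
Σ(xᵢ − x̄)² = 42.5743 ⇒ m₂ = 6.08204
Σ(xᵢ − x̄)⁴ = 827.6748 ⇒ m₄ = 118.23926
m₂² = 36.99122
g2 = m₄/m₂² − 3 = 3.19641 − 3 ≈ 0.1964

0.1964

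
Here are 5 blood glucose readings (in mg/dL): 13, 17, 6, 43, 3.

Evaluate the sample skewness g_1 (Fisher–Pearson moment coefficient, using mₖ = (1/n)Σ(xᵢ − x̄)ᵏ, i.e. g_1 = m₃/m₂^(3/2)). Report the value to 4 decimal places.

x̄ = (13 + 17 + 6 + 43 + 3) / 5 = 16.4000
deviations (xᵢ − x̄): -3.4000, 0.6000, -10.4000, 26.6000, -13.4000
Σ(xᵢ − x̄)² = 1007.2000 ⇒ m₂ = 1007.2000/5 = 201.44000
Σ(xᵢ − x̄)³ = 15251.0400 ⇒ m₃ = 15251.0400/5 = 3050.20800
m₂^(3/2) = 201.44000^(1.5) = 2859.02906
g_1 = m₃ / m₂^(3/2) = 3050.20800 / 2859.02906 ≈ 1.0669

1.0669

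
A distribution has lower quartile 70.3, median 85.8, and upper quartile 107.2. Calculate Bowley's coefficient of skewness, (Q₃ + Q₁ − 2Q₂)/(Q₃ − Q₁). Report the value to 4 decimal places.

numerator: Q₃ + Q₁ − 2Q₂ = 107.2 + 70.3 − 2×85.8 = 5.9000
denominator: Q₃ − Q₁ = 107.2 − 70.3 = 36.9000
Bowley skewness = 5.9000 / 36.9000 ≈ 0.1599

0.1599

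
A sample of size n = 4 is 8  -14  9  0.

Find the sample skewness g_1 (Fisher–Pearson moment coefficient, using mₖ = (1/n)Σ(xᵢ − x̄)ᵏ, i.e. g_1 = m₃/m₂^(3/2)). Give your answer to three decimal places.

x̄ = (8 - 14 + 9 + 0) / 4 = 0.7500
deviations (xᵢ − x̄): 7.2500, -14.7500, 8.2500, -0.7500
Σ(xᵢ − x̄)² = 338.7500 ⇒ m₂ = 338.7500/4 = 84.68750
Σ(xᵢ − x̄)³ = -2266.8750 ⇒ m₃ = -2266.8750/4 = -566.71875
m₂^(3/2) = 84.68750^(1.5) = 779.34359
g_1 = m₃ / m₂^(3/2) = -566.71875 / 779.34359 ≈ -0.727

-0.727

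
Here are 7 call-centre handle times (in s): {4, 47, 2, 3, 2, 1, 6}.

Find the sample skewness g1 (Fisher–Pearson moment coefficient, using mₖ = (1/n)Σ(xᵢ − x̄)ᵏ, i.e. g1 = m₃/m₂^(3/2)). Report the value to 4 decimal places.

2.0011

x̄ = (4 + 47 + 2 + 3 + 2 + 1 + 6) / 7 = 9.2857
deviations (xᵢ − x̄): -5.2857, 37.7143, -7.2857, -6.2857, -7.2857, -8.2857, -3.2857
Σ(xᵢ − x̄)² = 1675.4286 ⇒ m₂ = 1675.4286/7 = 239.34694
Σ(xᵢ − x̄)³ = 51869.7551 ⇒ m₃ = 51869.7551/7 = 7409.96501
m₂^(3/2) = 239.34694^(1.5) = 3702.89857
g1 = m₃ / m₂^(3/2) = 7409.96501 / 3702.89857 ≈ 2.0011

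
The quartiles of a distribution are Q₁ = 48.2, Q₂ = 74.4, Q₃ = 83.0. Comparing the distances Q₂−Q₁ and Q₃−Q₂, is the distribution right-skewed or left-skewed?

Q₂ − Q₁ = 26.2;  Q₃ − Q₂ = 8.6
Q₂ − Q₁ > Q₃ − Q₂ ⇒ the lower half is more spread out ⇒ left-skewed.

left-skewed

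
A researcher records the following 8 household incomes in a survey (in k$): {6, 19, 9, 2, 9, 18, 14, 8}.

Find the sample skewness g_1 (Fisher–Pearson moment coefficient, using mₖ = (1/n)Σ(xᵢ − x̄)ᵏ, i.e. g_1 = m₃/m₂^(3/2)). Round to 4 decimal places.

0.1929

x̄ = (6 + 19 + 9 + 2 + 9 + 18 + 14 + 8) / 8 = 10.6250
deviations (xᵢ − x̄): -4.6250, 8.3750, -1.6250, -8.6250, -1.6250, 7.3750, 3.3750, -2.6250
Σ(xᵢ − x̄)² = 243.8750 ⇒ m₂ = 243.8750/8 = 30.48438
Σ(xᵢ − x̄)³ = 259.7813 ⇒ m₃ = 259.7813/8 = 32.47266
m₂^(3/2) = 30.48438^(1.5) = 168.31233
g_1 = m₃ / m₂^(3/2) = 32.47266 / 168.31233 ≈ 0.1929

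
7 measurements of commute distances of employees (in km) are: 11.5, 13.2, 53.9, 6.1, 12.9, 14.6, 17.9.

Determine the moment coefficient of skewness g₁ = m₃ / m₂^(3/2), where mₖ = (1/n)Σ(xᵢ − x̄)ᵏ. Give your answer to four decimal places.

1.8258

x̄ = (11.5 + 13.2 + 53.9 + 6.1 + 12.9 + 14.6 + 17.9) / 7 = 18.5857
deviations (xᵢ − x̄): -7.0857, -5.3857, 35.3143, -12.4857, -5.6857, -3.9857, -0.6857
Σ(xᵢ − x̄)² = 1530.8886 ⇒ m₂ = 1530.8886/7 = 218.69837
Σ(xᵢ − x̄)³ = 41334.5505 ⇒ m₃ = 41334.5505/7 = 5904.93579
m₂^(3/2) = 218.69837^(1.5) = 3234.21071
g₁ = m₃ / m₂^(3/2) = 5904.93579 / 3234.21071 ≈ 1.8258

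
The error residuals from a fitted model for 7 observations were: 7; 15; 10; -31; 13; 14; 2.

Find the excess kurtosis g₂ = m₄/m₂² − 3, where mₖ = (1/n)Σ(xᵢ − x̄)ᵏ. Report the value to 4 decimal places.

1.4539

x̄ = 4.2857
Σ(xᵢ − x̄)² = 1575.4286 ⇒ m₂ = 225.06122
Σ(xᵢ − x̄)⁴ = 1579226.0641 ⇒ m₄ = 225603.72345
m₂² = 50652.55477
g₂ = m₄/m₂² − 3 = 4.45395 − 3 ≈ 1.4539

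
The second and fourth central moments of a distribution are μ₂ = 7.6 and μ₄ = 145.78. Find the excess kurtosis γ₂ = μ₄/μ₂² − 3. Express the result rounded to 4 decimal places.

μ₂² = 7.6² = 57.76000
μ₄/μ₂² = 145.78 / 57.76000 = 2.52389
γ₂ = 2.52389 − 3 ≈ -0.4761

-0.4761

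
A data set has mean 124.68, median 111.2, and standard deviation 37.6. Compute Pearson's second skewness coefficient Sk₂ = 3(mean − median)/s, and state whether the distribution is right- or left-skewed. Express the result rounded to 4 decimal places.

1.0755, right-skewed

Sk₂ = 3(124.68 − 111.2) / 37.6 = 3 × 13.4800 / 37.6
    = 40.4400 / 37.6 ≈ 1.0755
Sk₂ > 0 ⇒ mean > median ⇒ right-skewed (positive skew).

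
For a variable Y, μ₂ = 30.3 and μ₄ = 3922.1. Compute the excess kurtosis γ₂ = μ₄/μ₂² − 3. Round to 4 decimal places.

1.2720

μ₂² = 30.3² = 918.09000
μ₄/μ₂² = 3922.1 / 918.09000 = 4.27202
γ₂ = 4.27202 − 3 ≈ 1.2720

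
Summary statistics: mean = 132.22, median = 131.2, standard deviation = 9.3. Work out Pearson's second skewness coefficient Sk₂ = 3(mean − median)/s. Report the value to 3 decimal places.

Sk₂ = 3(132.22 − 131.2) / 9.3 = 3 × 1.0200 / 9.3
    = 3.0600 / 9.3 ≈ 0.329

0.329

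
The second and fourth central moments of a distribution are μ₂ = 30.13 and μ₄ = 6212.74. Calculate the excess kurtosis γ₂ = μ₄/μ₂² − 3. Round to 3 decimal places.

3.844

μ₂² = 30.13² = 907.81690
μ₄/μ₂² = 6212.74 / 907.81690 = 6.84360
γ₂ = 6.84360 − 3 ≈ 3.844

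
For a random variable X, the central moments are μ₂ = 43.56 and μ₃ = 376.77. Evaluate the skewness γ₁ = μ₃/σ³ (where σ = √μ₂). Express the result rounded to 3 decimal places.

σ = √μ₂ = √43.56 = 6.60000
σ³ = μ₂^(3/2) = 287.49600
γ₁ = μ₃/σ³ = 376.77 / 287.49600 ≈ 1.311

1.311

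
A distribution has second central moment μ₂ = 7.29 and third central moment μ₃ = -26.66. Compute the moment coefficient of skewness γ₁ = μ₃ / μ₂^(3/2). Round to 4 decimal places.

σ = √μ₂ = √7.29 = 2.70000
σ³ = μ₂^(3/2) = 19.68300
γ₁ = μ₃/σ³ = -26.66 / 19.68300 ≈ -1.3545

-1.3545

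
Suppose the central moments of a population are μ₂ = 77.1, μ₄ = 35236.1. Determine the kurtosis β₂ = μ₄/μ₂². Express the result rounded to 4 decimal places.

5.9276

μ₂² = 77.1² = 5944.41000
μ₄/μ₂² = 35236.1 / 5944.41000 = 5.92760
β₂ ≈ 5.9276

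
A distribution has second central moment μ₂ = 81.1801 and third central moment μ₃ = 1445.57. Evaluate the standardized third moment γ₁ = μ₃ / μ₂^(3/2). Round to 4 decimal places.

σ = √μ₂ = √81.1801 = 9.01000
σ³ = μ₂^(3/2) = 731.43270
γ₁ = μ₃/σ³ = 1445.57 / 731.43270 ≈ 1.9764

1.9764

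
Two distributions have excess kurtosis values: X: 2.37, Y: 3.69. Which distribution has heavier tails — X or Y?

Higher excess kurtosis ⇒ heavier tails relative to the normal distribution.
2.37 vs 3.69: the larger is 3.69, so Y has heavier tails.

Y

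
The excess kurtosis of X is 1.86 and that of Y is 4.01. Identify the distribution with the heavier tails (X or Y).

Higher excess kurtosis ⇒ heavier tails relative to the normal distribution.
1.86 vs 4.01: the larger is 4.01, so Y has heavier tails.

Y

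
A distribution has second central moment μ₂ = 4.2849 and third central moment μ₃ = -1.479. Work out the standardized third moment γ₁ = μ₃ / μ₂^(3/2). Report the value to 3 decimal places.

-0.167

σ = √μ₂ = √4.2849 = 2.07000
σ³ = μ₂^(3/2) = 8.86974
γ₁ = μ₃/σ³ = -1.479 / 8.86974 ≈ -0.167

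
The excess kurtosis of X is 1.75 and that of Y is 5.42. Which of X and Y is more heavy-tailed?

Higher excess kurtosis ⇒ heavier tails relative to the normal distribution.
1.75 vs 5.42: the larger is 5.42, so Y has heavier tails.

Y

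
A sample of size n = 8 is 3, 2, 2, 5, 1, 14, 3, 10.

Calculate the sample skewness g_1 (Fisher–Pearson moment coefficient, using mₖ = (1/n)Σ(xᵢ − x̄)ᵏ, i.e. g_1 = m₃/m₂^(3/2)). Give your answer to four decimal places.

x̄ = (3 + 2 + 2 + 5 + 1 + 14 + 3 + 10) / 8 = 5.0000
deviations (xᵢ − x̄): -2.0000, -3.0000, -3.0000, 0.0000, -4.0000, 9.0000, -2.0000, 5.0000
Σ(xᵢ − x̄)² = 148.0000 ⇒ m₂ = 148.0000/8 = 18.50000
Σ(xᵢ − x̄)³ = 720.0000 ⇒ m₃ = 720.0000/8 = 90.00000
m₂^(3/2) = 18.50000^(1.5) = 79.57151
g_1 = m₃ / m₂^(3/2) = 90.00000 / 79.57151 ≈ 1.1311

1.1311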